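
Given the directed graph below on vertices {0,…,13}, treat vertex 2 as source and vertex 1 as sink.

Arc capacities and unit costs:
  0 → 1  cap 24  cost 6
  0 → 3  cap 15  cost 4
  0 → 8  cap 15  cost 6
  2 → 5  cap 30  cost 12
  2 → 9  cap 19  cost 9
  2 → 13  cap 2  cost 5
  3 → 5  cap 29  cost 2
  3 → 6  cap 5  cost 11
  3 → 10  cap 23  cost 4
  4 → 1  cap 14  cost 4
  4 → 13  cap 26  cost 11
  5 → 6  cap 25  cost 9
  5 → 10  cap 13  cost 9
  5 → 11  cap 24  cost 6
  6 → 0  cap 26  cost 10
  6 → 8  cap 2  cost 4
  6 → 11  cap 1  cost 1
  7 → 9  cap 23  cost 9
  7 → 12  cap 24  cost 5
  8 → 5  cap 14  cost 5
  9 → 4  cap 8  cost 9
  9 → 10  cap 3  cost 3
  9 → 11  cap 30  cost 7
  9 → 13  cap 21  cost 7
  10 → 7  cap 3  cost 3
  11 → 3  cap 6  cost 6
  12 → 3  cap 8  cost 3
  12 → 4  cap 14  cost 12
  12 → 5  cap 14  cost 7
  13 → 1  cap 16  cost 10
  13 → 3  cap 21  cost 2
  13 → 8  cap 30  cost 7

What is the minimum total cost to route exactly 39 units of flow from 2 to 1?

shortest-cost path #1: 2→13→1 push 2 @ unit cost 15 (adds 30)
shortest-cost path #2: 2→9→4→1 push 8 @ unit cost 22 (adds 176)
shortest-cost path #3: 2→9→13→1 push 11 @ unit cost 26 (adds 286)
shortest-cost path #4: 2→5→6→0→1 push 18 @ unit cost 37 (adds 666)
total cost = 1158

Minimum cost for 39 units: 1158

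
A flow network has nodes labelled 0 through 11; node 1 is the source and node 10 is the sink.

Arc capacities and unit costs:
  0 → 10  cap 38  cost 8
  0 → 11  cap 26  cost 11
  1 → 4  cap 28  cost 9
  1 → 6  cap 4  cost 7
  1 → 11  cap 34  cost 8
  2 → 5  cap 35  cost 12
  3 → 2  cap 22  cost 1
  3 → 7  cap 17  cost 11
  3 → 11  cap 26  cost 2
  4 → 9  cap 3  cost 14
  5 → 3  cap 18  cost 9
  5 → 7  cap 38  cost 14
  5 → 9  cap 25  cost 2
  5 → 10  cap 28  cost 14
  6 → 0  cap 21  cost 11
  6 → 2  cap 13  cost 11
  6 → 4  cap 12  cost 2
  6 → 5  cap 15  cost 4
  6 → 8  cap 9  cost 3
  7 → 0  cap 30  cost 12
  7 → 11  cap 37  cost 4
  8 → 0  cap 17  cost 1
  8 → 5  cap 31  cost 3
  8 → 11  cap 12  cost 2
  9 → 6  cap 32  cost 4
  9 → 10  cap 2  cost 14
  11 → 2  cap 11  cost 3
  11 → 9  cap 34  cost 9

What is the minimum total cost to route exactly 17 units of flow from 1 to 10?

shortest-cost path #1: 1→6→8→0→10 push 4 @ unit cost 19 (adds 76)
shortest-cost path #2: 1→11→9→10 push 2 @ unit cost 31 (adds 62)
shortest-cost path #3: 1→11→9→6→8→0→10 push 5 @ unit cost 33 (adds 165)
shortest-cost path #4: 1→11→2→5→10 push 6 @ unit cost 37 (adds 222)
total cost = 525

Minimum cost for 17 units: 525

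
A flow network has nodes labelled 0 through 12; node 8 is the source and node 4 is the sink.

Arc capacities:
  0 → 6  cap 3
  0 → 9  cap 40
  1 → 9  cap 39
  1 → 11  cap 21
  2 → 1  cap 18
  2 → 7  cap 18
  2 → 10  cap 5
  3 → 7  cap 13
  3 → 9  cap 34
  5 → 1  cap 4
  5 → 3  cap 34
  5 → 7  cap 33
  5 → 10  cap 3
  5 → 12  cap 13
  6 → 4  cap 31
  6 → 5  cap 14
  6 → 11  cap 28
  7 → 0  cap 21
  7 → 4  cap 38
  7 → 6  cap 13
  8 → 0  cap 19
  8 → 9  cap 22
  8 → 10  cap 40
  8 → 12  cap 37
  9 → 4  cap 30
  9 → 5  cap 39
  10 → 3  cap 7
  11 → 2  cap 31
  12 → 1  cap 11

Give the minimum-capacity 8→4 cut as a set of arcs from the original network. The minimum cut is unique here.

Min-cut arcs: {(8,0), (8,9), (10,3), (12,1)} (total capacity 59)

augment #1: 8→9→4 push 22
augment #2: 8→0→6→4 push 3
augment #3: 8→0→9→4 push 8
augment #4: 8→10→3→7→4 push 7
augment #5: 8→0→9→5→7→4 push 8
augment #6: 8→12→1→9→5→7→4 push 11
max flow = 59; residual-reachable set from 8 gives S-side
cut edges (S→T): {(8,0), (8,9), (10,3), (12,1)} total cap 59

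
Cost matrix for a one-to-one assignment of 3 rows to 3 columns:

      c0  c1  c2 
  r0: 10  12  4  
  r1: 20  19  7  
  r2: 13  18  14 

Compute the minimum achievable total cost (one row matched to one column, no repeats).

Minimum assignment cost: 32

optimal assignment: row0→col1 (cost 12), row1→col2 (cost 7), row2→col0 (cost 13)
total = 12 + 7 + 13 = 32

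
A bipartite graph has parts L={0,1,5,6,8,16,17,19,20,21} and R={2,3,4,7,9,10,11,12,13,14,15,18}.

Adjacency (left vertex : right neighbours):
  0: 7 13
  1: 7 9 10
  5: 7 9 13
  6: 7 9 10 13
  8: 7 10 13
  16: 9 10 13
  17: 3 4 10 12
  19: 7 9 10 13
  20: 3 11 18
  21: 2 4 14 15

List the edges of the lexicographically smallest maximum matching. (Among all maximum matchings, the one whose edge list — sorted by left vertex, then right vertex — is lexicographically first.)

|M| = 7 (so the lex-smallest maximum matching has 7 edges)
process left vertices in ascending order; for each, take the smallest-labelled available neighbour that still permits 7 edges overall, or leave it unmatched if none does
lex-smallest matching: {0-7, 1-9, 5-13, 6-10, 17-3, 20-11, 21-2}

Lex-smallest maximum matching: {(0,7), (1,9), (5,13), (6,10), (17,3), (20,11), (21,2)}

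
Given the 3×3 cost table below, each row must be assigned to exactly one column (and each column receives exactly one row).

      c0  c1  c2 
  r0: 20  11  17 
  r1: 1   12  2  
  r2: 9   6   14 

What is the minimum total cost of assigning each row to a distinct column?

Minimum assignment cost: 22

optimal assignment: row0→col1 (cost 11), row1→col2 (cost 2), row2→col0 (cost 9)
total = 11 + 2 + 9 = 22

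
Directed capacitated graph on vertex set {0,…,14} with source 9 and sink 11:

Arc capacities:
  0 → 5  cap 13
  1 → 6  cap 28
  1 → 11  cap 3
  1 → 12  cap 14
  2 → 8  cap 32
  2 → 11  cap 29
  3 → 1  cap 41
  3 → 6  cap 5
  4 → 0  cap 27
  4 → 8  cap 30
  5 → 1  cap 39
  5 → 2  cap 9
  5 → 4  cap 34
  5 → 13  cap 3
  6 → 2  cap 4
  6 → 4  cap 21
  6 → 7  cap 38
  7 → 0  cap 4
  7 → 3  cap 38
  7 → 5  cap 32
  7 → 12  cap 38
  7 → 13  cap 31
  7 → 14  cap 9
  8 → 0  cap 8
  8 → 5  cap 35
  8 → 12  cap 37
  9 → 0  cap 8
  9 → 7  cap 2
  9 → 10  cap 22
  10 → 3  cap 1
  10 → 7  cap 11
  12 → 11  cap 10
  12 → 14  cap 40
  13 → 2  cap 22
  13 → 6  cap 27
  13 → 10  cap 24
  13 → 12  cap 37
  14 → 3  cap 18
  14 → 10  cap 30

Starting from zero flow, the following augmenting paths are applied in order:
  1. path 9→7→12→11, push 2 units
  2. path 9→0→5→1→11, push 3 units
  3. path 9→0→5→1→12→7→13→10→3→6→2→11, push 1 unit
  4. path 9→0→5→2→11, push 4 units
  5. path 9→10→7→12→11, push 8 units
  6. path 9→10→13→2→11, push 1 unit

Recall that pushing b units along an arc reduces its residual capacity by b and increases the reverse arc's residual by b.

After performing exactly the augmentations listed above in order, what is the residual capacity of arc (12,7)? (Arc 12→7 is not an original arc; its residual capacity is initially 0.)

after path 1 (9→7→12→11, push 2): res(12,7)=2
after path 2 (9→0→5→1→11, push 3): res(12,7)=2
after path 3 (9→0→5→1→12→7→13→10→3→6→2→11, push 1): res(12,7)=1
after path 4 (9→0→5→2→11, push 4): res(12,7)=1
after path 5 (9→10→7→12→11, push 8): res(12,7)=9
after path 6 (9→10→13→2→11, push 1): res(12,7)=9

Residual capacity of (12,7): 9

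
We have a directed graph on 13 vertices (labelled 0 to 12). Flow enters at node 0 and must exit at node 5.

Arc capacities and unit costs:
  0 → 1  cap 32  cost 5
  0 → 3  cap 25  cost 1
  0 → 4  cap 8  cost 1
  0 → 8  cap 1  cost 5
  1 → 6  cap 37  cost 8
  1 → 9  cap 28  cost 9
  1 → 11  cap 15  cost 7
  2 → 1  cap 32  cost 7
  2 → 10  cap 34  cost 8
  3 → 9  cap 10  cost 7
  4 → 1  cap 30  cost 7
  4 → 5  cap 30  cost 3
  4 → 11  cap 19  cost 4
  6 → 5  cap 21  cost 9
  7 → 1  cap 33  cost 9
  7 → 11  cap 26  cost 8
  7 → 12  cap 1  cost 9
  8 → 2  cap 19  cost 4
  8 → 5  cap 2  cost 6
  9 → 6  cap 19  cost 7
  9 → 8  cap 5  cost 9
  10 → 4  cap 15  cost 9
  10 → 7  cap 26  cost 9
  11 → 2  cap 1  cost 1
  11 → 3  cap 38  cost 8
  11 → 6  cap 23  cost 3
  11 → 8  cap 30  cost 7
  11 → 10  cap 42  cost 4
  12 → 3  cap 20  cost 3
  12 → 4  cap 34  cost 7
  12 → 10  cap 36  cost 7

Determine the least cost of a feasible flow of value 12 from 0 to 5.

shortest-cost path #1: 0→4→5 push 8 @ unit cost 4 (adds 32)
shortest-cost path #2: 0→8→5 push 1 @ unit cost 11 (adds 11)
shortest-cost path #3: 0→1→6→5 push 3 @ unit cost 22 (adds 66)
total cost = 109

Minimum cost for 12 units: 109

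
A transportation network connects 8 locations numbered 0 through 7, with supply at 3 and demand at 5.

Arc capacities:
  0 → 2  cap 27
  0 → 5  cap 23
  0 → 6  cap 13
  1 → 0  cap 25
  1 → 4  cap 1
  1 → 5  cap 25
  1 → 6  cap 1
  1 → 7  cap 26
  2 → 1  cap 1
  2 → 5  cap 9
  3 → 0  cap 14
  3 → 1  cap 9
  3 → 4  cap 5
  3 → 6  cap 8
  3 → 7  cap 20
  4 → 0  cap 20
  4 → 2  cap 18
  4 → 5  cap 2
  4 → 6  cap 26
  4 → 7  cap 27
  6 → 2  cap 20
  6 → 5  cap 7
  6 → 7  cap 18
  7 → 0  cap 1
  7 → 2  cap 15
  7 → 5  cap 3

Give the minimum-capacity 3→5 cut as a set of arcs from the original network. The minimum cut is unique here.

augment #1: 3→0→5 push 14
augment #2: 3→1→5 push 9
augment #3: 3→4→5 push 2
augment #4: 3→6→5 push 7
augment #5: 3→7→5 push 3
augment #6: 3→4→0→5 push 3
augment #7: 3→6→2→5 push 1
augment #8: 3→7→0→5 push 1
augment #9: 3→7→2→5 push 8
augment #10: 3→7→2→1→5 push 1
max flow = 49; residual-reachable set from 3 gives S-side
cut edges (S→T): {(2,1), (2,5), (3,0), (3,1), (3,4), (6,5), (7,0), (7,5)} total cap 49

Min-cut arcs: {(2,1), (2,5), (3,0), (3,1), (3,4), (6,5), (7,0), (7,5)} (total capacity 49)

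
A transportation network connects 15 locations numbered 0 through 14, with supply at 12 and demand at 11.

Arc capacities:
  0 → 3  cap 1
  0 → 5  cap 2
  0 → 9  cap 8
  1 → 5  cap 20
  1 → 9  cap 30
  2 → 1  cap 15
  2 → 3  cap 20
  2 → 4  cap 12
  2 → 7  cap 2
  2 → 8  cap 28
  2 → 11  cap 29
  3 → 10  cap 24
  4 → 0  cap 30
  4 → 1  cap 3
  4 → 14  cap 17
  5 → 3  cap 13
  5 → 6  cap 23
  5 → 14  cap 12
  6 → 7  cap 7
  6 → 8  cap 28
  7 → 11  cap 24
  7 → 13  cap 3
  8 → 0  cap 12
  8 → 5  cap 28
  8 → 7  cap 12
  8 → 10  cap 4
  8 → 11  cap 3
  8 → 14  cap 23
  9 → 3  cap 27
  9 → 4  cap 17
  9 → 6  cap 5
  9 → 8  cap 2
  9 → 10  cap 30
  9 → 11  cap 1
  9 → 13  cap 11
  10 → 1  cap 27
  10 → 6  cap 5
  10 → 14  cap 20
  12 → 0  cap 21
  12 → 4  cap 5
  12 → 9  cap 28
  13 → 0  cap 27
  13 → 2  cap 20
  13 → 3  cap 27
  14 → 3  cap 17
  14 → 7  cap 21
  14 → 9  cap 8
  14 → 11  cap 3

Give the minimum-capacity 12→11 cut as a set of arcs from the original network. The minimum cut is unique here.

augment #1: 12→9→11 push 1
augment #2: 12→4→14→11 push 3
augment #3: 12→9→8→11 push 2
augment #4: 12→4→14→7→11 push 2
augment #5: 12→9→6→7→11 push 5
augment #6: 12→9→13→2→11 push 11
augment #7: 12→0→5→6→7→11 push 2
augment #8: 12→9→4→14→7→11 push 9
augment #9: 12→0→3→10→6→8→11 push 1
augment #10: 12→0→9→4→14→7→11 push 3
augment #11: 12→0→9→10→14→7→11 push 3
augment #12: 12→0→9→10→14→7→13→2→11 push 2
max flow = 44; residual-reachable set from 12 gives S-side
cut edges (S→T): {(0,3), (0,5), (0,9), (12,4), (12,9)} total cap 44

Min-cut arcs: {(0,3), (0,5), (0,9), (12,4), (12,9)} (total capacity 44)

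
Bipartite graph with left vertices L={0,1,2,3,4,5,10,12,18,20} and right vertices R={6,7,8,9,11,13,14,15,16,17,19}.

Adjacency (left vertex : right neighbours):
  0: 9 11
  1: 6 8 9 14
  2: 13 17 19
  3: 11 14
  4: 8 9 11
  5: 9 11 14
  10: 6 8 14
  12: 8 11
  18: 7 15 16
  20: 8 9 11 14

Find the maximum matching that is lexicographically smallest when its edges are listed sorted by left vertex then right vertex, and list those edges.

|M| = 7 (so the lex-smallest maximum matching has 7 edges)
process left vertices in ascending order; for each, take the smallest-labelled available neighbour that still permits 7 edges overall, or leave it unmatched if none does
lex-smallest matching: {0-9, 1-6, 2-13, 3-11, 4-8, 5-14, 18-7}

Lex-smallest maximum matching: {(0,9), (1,6), (2,13), (3,11), (4,8), (5,14), (18,7)}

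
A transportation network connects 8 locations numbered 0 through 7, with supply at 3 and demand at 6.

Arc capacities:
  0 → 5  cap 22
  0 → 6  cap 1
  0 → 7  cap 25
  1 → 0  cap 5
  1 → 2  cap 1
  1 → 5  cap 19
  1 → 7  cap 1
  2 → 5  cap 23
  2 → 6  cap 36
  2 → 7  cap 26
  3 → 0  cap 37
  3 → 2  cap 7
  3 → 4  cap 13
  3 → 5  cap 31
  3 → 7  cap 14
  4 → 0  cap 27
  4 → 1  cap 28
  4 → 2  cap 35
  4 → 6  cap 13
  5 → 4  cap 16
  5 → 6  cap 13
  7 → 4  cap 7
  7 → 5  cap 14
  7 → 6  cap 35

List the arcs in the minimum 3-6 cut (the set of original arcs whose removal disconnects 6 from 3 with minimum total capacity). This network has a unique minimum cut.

augment #1: 3→0→6 push 1
augment #2: 3→2→6 push 7
augment #3: 3→4→6 push 13
augment #4: 3→5→6 push 13
augment #5: 3→7→6 push 14
augment #6: 3→0→7→6 push 21
augment #7: 3→5→4→2→6 push 16
augment #8: 3→0→7→4→2→6 push 4
max flow = 89; residual-reachable set from 3 gives S-side
cut edges (S→T): {(0,6), (0,7), (3,2), (3,4), (3,7), (5,4), (5,6)} total cap 89

Min-cut arcs: {(0,6), (0,7), (3,2), (3,4), (3,7), (5,4), (5,6)} (total capacity 89)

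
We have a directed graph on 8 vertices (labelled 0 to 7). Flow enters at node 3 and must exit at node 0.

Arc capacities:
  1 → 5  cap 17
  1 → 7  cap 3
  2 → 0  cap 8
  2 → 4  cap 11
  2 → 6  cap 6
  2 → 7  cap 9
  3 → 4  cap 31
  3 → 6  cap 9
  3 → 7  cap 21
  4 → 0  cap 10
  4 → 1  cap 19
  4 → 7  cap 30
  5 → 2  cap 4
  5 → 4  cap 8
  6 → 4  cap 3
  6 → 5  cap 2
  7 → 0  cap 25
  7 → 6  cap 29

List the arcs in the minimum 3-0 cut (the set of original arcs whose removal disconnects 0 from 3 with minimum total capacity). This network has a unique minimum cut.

Min-cut arcs: {(4,0), (5,2), (7,0)} (total capacity 39)

augment #1: 3→4→0 push 10
augment #2: 3→7→0 push 21
augment #3: 3→4→7→0 push 4
augment #4: 3→6→5→2→0 push 2
augment #5: 3→4→1→5→2→0 push 2
max flow = 39; residual-reachable set from 3 gives S-side
cut edges (S→T): {(4,0), (5,2), (7,0)} total cap 39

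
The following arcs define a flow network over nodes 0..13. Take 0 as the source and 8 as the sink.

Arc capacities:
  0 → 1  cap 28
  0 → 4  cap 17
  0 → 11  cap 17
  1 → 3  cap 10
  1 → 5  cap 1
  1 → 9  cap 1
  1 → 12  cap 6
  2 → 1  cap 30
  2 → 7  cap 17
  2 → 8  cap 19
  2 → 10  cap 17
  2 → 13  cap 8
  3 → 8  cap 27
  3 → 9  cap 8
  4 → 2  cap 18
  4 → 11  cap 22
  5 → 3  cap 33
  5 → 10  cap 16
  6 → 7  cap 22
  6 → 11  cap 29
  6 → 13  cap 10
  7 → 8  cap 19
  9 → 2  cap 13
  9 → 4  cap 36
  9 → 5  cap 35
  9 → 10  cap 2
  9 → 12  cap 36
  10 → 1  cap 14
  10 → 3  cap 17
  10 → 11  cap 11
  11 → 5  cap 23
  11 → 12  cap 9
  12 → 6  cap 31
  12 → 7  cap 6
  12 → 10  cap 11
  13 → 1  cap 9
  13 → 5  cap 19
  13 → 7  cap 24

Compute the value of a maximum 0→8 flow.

Maximum flow value: 52

augment #1: 0→1→3→8 bottleneck 10, total now 10
augment #2: 0→4→2→8 bottleneck 17, total now 27
augment #3: 0→1→5→3→8 bottleneck 1, total now 28
augment #4: 0→1→9→2→8 bottleneck 1, total now 29
augment #5: 0→1→12→7→8 bottleneck 6, total now 35
augment #6: 0→11→5→3→8 bottleneck 16, total now 51
augment #7: 0→11→12→6→7→8 bottleneck 1, total now 52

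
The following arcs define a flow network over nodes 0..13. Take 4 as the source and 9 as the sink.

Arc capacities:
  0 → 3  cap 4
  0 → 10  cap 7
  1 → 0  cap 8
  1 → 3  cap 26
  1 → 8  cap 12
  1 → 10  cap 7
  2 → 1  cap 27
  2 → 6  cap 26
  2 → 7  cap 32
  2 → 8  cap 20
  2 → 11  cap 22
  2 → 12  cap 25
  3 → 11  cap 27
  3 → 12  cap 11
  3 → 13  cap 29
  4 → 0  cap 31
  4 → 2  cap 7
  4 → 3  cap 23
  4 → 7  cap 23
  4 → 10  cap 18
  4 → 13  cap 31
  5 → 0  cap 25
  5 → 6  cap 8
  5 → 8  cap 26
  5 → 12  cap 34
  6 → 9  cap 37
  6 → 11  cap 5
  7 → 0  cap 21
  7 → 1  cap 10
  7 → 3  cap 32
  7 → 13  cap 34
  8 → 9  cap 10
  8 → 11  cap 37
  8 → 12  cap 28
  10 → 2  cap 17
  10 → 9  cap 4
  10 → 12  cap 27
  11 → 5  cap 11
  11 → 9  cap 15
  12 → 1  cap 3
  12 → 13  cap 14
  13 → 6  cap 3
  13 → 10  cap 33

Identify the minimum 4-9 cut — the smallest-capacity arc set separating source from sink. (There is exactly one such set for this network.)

Min-cut arcs: {(4,2), (5,6), (8,9), (10,2), (10,9), (11,9), (13,6)} (total capacity 64)

augment #1: 4→10→9 push 4
augment #2: 4→2→6→9 push 7
augment #3: 4→3→11→9 push 15
augment #4: 4→13→6→9 push 3
augment #5: 4→7→1→8→9 push 10
augment #6: 4→10→2→6→9 push 14
augment #7: 4→0→10→2→6→9 push 3
augment #8: 4→3→11→5→6→9 push 8
max flow = 64; residual-reachable set from 4 gives S-side
cut edges (S→T): {(4,2), (5,6), (8,9), (10,2), (10,9), (11,9), (13,6)} total cap 64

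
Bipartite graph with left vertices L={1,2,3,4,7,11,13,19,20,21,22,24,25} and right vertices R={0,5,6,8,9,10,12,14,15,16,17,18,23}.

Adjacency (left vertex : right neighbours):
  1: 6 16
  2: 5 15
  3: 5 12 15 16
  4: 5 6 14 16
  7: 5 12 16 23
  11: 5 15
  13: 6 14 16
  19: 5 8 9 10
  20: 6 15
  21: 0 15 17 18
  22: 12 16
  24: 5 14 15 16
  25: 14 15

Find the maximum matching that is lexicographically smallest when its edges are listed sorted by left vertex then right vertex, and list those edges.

Lex-smallest maximum matching: {(1,6), (2,5), (3,12), (4,14), (7,23), (11,15), (13,16), (19,8), (21,0)}

|M| = 9 (so the lex-smallest maximum matching has 9 edges)
process left vertices in ascending order; for each, take the smallest-labelled available neighbour that still permits 9 edges overall, or leave it unmatched if none does
lex-smallest matching: {1-6, 2-5, 3-12, 4-14, 7-23, 11-15, 13-16, 19-8, 21-0}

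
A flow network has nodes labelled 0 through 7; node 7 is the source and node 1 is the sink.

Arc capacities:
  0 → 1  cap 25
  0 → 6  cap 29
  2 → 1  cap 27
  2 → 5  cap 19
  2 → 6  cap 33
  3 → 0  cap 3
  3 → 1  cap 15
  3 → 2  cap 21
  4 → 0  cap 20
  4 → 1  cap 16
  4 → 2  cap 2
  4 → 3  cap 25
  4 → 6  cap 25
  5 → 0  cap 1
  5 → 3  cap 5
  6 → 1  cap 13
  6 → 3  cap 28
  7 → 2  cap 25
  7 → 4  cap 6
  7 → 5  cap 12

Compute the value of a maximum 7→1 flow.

augment #1: 7→2→1 bottleneck 25, total now 25
augment #2: 7→4→1 bottleneck 6, total now 31
augment #3: 7→5→0→1 bottleneck 1, total now 32
augment #4: 7→5→3→1 bottleneck 5, total now 37

Maximum flow value: 37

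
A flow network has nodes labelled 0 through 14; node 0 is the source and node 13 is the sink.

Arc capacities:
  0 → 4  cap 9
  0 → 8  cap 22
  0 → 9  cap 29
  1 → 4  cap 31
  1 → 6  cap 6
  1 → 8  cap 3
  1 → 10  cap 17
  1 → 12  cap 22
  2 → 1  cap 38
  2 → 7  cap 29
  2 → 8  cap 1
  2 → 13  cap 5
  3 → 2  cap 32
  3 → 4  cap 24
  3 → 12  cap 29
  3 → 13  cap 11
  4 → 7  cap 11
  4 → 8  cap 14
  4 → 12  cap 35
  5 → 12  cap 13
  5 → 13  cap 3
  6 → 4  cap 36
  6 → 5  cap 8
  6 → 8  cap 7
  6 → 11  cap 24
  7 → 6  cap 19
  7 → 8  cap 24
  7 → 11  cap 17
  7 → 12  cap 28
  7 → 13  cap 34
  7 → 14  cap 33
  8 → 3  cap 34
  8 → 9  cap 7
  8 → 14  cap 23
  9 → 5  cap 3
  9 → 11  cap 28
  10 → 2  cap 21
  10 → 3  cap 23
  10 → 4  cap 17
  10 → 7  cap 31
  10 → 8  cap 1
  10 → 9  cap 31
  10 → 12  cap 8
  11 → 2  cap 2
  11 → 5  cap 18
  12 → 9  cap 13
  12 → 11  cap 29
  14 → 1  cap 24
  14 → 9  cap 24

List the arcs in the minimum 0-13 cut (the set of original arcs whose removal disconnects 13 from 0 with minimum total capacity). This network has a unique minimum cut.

Min-cut arcs: {(0,4), (0,8), (5,13), (11,2)} (total capacity 36)

augment #1: 0→4→7→13 push 9
augment #2: 0→8→3→13 push 11
augment #3: 0→9→5→13 push 3
augment #4: 0→8→3→2→13 push 5
augment #5: 0→8→3→2→7→13 push 6
augment #6: 0→9→11→2→7→13 push 2
max flow = 36; residual-reachable set from 0 gives S-side
cut edges (S→T): {(0,4), (0,8), (5,13), (11,2)} total cap 36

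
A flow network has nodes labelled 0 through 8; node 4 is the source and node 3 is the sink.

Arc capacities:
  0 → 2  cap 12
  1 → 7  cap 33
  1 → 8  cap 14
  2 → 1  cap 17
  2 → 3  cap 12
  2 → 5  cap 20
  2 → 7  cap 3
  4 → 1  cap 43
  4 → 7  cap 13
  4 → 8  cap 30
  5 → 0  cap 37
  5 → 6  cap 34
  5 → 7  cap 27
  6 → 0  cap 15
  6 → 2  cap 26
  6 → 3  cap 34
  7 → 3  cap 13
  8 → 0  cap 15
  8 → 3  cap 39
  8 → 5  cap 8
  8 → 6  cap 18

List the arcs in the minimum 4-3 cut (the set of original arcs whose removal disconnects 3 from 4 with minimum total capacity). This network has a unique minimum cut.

augment #1: 4→7→3 push 13
augment #2: 4→8→3 push 30
augment #3: 4→1→8→3 push 9
augment #4: 4→1→8→6→3 push 5
max flow = 57; residual-reachable set from 4 gives S-side
cut edges (S→T): {(1,8), (4,8), (7,3)} total cap 57

Min-cut arcs: {(1,8), (4,8), (7,3)} (total capacity 57)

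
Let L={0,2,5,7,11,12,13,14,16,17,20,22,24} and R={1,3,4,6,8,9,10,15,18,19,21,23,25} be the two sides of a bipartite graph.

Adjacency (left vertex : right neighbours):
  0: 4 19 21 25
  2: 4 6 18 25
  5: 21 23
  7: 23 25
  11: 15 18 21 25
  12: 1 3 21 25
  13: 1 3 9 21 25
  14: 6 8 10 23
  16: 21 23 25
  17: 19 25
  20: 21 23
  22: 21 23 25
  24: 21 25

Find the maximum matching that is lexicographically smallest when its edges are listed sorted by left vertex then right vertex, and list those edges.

Lex-smallest maximum matching: {(0,4), (2,6), (5,21), (7,23), (11,15), (12,1), (13,3), (14,8), (16,25), (17,19)}

|M| = 10 (so the lex-smallest maximum matching has 10 edges)
process left vertices in ascending order; for each, take the smallest-labelled available neighbour that still permits 10 edges overall, or leave it unmatched if none does
lex-smallest matching: {0-4, 2-6, 5-21, 7-23, 11-15, 12-1, 13-3, 14-8, 16-25, 17-19}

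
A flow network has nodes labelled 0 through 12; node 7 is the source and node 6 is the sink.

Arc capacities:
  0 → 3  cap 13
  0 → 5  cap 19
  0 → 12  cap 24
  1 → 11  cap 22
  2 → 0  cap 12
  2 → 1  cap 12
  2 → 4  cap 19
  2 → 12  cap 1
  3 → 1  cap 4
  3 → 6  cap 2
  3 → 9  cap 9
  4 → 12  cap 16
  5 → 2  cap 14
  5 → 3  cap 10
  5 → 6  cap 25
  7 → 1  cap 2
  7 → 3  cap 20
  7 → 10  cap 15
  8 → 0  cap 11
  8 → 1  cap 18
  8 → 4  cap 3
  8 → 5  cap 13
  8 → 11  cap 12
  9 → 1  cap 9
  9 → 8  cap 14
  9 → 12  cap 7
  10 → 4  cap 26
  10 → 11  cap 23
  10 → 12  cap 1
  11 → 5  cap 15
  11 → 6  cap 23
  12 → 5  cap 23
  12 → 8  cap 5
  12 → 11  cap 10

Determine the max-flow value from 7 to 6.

augment #1: 7→3→6 bottleneck 2, total now 2
augment #2: 7→1→11→6 bottleneck 2, total now 4
augment #3: 7→10→11→6 bottleneck 15, total now 19
augment #4: 7→3→1→11→6 bottleneck 4, total now 23
augment #5: 7→3→9→1→11→6 bottleneck 2, total now 25
augment #6: 7→3→9→8→5→6 bottleneck 7, total now 32

Maximum flow value: 32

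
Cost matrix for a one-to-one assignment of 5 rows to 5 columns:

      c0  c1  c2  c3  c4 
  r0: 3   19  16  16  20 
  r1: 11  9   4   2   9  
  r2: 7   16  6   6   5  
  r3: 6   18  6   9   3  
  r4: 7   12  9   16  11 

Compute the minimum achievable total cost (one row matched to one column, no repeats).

Minimum assignment cost: 26

optimal assignment: row0→col0 (cost 3), row1→col3 (cost 2), row2→col2 (cost 6), row3→col4 (cost 3), row4→col1 (cost 12)
total = 3 + 2 + 6 + 3 + 12 = 26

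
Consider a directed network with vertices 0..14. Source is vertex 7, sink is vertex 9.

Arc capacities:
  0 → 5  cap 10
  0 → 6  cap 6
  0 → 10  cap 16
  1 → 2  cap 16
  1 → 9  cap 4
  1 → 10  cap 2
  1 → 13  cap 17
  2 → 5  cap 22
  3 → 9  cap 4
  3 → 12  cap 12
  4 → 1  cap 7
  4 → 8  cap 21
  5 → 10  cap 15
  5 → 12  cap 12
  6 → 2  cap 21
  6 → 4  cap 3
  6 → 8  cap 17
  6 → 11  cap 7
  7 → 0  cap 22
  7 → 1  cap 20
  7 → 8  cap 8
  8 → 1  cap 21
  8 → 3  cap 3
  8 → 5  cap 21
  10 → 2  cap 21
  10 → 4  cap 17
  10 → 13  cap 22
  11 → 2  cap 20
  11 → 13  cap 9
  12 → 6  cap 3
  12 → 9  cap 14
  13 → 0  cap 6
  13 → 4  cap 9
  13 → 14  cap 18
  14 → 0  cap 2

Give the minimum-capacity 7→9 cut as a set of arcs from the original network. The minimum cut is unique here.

augment #1: 7→1→9 push 4
augment #2: 7→8→3→9 push 3
augment #3: 7→0→5→12→9 push 10
augment #4: 7→8→5→12→9 push 2
max flow = 19; residual-reachable set from 7 gives S-side
cut edges (S→T): {(1,9), (5,12), (8,3)} total cap 19

Min-cut arcs: {(1,9), (5,12), (8,3)} (total capacity 19)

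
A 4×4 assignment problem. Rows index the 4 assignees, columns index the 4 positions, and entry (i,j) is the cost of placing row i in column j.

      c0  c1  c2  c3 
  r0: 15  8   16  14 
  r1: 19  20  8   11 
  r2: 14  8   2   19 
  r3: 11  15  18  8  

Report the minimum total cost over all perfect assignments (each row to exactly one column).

Minimum assignment cost: 32

optimal assignment: row0→col1 (cost 8), row1→col3 (cost 11), row2→col2 (cost 2), row3→col0 (cost 11)
total = 8 + 11 + 2 + 11 = 32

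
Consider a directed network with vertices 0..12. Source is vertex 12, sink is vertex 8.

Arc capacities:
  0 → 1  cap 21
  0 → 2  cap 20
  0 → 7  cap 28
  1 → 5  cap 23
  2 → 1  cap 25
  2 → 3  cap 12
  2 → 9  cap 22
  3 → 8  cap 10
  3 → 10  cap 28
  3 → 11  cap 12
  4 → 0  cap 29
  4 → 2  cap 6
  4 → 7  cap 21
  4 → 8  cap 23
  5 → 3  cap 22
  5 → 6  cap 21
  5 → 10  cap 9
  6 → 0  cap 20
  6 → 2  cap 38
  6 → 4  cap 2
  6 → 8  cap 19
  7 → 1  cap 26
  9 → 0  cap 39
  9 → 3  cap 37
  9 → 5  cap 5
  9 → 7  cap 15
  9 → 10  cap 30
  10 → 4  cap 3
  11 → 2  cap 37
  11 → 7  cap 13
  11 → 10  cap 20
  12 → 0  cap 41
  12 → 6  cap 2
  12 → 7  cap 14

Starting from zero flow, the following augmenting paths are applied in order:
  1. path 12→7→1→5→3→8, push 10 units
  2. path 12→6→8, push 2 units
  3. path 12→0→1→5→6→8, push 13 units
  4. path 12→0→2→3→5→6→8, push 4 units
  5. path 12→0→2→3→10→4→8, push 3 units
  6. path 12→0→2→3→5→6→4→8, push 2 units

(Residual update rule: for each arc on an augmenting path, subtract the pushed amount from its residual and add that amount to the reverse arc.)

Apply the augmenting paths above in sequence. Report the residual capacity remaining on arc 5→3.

after path 1 (12→7→1→5→3→8, push 10): res(5,3)=12
after path 2 (12→6→8, push 2): res(5,3)=12
after path 3 (12→0→1→5→6→8, push 13): res(5,3)=12
after path 4 (12→0→2→3→5→6→8, push 4): res(5,3)=16
after path 5 (12→0→2→3→10→4→8, push 3): res(5,3)=16
after path 6 (12→0→2→3→5→6→4→8, push 2): res(5,3)=18

Residual capacity of (5,3): 18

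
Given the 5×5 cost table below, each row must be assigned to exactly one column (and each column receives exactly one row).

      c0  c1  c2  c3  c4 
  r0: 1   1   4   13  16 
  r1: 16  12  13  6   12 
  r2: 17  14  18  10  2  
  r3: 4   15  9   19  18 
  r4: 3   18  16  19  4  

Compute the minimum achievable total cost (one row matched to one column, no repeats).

optimal assignment: row0→col1 (cost 1), row1→col3 (cost 6), row2→col4 (cost 2), row3→col2 (cost 9), row4→col0 (cost 3)
total = 1 + 6 + 2 + 9 + 3 = 21

Minimum assignment cost: 21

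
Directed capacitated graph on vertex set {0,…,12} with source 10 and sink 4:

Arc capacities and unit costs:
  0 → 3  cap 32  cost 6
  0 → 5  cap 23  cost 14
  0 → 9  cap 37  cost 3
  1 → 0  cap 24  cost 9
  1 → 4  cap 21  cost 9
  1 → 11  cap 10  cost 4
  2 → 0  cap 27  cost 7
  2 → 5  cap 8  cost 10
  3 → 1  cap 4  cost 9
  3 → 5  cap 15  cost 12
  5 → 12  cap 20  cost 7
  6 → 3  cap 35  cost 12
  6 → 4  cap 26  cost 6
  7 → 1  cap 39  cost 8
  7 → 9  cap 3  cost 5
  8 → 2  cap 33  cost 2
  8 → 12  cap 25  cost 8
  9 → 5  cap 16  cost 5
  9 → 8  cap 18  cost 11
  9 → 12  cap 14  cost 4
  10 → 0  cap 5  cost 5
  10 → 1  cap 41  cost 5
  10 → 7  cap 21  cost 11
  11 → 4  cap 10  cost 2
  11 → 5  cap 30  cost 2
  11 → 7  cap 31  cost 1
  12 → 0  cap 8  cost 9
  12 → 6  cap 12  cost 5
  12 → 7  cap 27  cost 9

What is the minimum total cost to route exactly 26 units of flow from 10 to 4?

shortest-cost path #1: 10→1→11→4 push 10 @ unit cost 11 (adds 110)
shortest-cost path #2: 10→1→4 push 16 @ unit cost 14 (adds 224)
total cost = 334

Minimum cost for 26 units: 334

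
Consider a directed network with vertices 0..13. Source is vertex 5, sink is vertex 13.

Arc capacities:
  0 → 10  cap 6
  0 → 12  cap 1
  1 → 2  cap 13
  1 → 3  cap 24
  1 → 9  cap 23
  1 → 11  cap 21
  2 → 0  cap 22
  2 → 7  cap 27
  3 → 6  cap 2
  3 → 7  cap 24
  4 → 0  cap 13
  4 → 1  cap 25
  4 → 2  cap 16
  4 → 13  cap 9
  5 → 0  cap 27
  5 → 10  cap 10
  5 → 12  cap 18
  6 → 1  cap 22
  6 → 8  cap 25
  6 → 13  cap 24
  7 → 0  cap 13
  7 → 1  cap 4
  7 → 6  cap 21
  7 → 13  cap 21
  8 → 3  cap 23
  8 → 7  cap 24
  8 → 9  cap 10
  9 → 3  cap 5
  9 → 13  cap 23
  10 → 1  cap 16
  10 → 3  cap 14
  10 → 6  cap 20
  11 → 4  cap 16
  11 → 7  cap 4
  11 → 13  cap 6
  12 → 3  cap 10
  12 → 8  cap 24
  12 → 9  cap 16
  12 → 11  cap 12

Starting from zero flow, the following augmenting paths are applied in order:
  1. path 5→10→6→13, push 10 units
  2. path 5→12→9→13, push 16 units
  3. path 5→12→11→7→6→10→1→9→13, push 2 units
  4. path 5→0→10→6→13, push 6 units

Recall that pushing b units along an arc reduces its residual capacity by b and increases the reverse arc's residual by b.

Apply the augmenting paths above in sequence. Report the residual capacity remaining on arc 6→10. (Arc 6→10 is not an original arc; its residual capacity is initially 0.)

after path 1 (5→10→6→13, push 10): res(6,10)=10
after path 2 (5→12→9→13, push 16): res(6,10)=10
after path 3 (5→12→11→7→6→10→1→9→13, push 2): res(6,10)=8
after path 4 (5→0→10→6→13, push 6): res(6,10)=14

Residual capacity of (6,10): 14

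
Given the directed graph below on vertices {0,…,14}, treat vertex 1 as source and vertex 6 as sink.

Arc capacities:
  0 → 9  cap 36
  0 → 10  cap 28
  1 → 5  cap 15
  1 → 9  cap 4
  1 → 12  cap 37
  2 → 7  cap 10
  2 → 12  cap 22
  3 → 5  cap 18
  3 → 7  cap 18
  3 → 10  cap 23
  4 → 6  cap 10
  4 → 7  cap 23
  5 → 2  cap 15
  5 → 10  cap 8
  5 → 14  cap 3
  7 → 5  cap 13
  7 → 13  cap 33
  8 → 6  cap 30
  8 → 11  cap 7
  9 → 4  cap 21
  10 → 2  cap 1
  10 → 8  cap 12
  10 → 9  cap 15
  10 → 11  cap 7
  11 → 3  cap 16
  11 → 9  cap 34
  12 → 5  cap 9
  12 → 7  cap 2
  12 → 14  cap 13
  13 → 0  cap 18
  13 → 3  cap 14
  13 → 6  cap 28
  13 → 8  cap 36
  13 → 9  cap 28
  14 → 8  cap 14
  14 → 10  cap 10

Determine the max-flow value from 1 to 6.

augment #1: 1→9→4→6 bottleneck 4, total now 4
augment #2: 1→5→10→8→6 bottleneck 8, total now 12
augment #3: 1→5→14→8→6 bottleneck 3, total now 15
augment #4: 1→12→7→13→6 bottleneck 2, total now 17
augment #5: 1→12→14→8→6 bottleneck 11, total now 28
augment #6: 1→5→2→7→13→6 bottleneck 4, total now 32
augment #7: 1→12→14→10→8→6 bottleneck 2, total now 34
augment #8: 1→12→5→2→7→13→6 bottleneck 6, total now 40

Maximum flow value: 40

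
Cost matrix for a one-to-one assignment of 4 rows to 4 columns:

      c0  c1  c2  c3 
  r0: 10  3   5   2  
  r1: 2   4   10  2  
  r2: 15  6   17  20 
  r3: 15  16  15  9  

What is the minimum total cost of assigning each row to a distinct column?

Minimum assignment cost: 22

optimal assignment: row0→col2 (cost 5), row1→col0 (cost 2), row2→col1 (cost 6), row3→col3 (cost 9)
total = 5 + 2 + 6 + 9 = 22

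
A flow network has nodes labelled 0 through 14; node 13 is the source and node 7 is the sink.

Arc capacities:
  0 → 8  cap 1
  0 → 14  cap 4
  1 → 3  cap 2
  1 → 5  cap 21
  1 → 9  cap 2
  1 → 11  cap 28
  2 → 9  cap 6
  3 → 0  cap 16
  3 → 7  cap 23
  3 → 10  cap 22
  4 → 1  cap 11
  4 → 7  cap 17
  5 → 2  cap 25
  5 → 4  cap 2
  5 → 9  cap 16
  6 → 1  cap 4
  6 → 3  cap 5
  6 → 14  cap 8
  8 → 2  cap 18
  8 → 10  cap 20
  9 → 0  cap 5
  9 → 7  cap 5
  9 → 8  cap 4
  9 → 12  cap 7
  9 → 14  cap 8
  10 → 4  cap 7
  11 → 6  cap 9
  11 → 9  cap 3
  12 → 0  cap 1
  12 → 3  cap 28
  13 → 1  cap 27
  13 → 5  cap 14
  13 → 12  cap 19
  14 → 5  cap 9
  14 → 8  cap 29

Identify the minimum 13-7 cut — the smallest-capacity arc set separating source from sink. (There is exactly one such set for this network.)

augment #1: 13→1→3→7 push 2
augment #2: 13→1→9→7 push 2
augment #3: 13→5→4→7 push 2
augment #4: 13→5→9→7 push 3
augment #5: 13→12→3→7 push 19
augment #6: 13→1→11→6→3→7 push 2
augment #7: 13→5→9→8→10→4→7 push 4
augment #8: 13→1→11→6→3→10→4→7 push 3
max flow = 37; residual-reachable set from 13 gives S-side
cut edges (S→T): {(3,7), (5,4), (9,7), (10,4)} total cap 37

Min-cut arcs: {(3,7), (5,4), (9,7), (10,4)} (total capacity 37)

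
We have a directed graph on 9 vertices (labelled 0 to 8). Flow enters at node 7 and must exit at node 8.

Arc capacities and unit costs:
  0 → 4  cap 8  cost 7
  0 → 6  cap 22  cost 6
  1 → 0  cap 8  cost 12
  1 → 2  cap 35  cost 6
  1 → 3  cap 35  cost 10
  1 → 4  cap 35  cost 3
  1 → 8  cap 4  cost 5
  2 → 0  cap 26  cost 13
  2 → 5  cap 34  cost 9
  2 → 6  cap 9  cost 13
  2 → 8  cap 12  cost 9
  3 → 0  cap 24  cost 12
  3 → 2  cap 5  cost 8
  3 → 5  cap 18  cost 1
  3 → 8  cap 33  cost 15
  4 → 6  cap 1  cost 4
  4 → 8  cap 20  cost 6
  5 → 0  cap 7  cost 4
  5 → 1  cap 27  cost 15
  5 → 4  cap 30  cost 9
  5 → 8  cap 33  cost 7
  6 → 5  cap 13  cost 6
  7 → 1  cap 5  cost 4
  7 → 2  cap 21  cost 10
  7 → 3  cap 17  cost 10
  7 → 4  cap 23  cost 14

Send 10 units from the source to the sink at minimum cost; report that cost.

Minimum cost for 10 units: 139

shortest-cost path #1: 7→1→8 push 4 @ unit cost 9 (adds 36)
shortest-cost path #2: 7→1→4→8 push 1 @ unit cost 13 (adds 13)
shortest-cost path #3: 7→3→5→8 push 5 @ unit cost 18 (adds 90)
total cost = 139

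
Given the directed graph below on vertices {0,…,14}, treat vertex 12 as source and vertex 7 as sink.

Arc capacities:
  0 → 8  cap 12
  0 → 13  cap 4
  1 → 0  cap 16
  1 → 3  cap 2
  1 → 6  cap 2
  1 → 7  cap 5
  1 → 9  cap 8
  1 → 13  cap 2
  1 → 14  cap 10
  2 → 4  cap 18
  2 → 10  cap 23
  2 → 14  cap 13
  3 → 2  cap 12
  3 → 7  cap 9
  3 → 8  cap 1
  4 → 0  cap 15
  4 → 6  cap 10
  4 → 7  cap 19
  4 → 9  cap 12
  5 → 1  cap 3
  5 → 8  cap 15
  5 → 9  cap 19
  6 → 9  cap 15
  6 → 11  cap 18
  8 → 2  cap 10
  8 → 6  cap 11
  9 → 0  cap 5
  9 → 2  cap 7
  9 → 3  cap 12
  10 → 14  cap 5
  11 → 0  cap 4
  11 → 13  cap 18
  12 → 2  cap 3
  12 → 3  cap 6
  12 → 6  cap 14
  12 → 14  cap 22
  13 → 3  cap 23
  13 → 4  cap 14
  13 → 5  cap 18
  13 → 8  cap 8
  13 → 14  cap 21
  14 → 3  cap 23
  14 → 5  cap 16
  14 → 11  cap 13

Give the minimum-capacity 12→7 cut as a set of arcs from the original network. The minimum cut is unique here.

augment #1: 12→3→7 push 6
augment #2: 12→2→4→7 push 3
augment #3: 12→14→3→7 push 3
augment #4: 12→14→5→1→7 push 3
augment #5: 12→6→9→2→4→7 push 7
augment #6: 12→6→11→13→4→7 push 7
augment #7: 12→14→3→2→4→7 push 2
max flow = 31; residual-reachable set from 12 gives S-side
cut edges (S→T): {(3,7), (4,7), (5,1)} total cap 31

Min-cut arcs: {(3,7), (4,7), (5,1)} (total capacity 31)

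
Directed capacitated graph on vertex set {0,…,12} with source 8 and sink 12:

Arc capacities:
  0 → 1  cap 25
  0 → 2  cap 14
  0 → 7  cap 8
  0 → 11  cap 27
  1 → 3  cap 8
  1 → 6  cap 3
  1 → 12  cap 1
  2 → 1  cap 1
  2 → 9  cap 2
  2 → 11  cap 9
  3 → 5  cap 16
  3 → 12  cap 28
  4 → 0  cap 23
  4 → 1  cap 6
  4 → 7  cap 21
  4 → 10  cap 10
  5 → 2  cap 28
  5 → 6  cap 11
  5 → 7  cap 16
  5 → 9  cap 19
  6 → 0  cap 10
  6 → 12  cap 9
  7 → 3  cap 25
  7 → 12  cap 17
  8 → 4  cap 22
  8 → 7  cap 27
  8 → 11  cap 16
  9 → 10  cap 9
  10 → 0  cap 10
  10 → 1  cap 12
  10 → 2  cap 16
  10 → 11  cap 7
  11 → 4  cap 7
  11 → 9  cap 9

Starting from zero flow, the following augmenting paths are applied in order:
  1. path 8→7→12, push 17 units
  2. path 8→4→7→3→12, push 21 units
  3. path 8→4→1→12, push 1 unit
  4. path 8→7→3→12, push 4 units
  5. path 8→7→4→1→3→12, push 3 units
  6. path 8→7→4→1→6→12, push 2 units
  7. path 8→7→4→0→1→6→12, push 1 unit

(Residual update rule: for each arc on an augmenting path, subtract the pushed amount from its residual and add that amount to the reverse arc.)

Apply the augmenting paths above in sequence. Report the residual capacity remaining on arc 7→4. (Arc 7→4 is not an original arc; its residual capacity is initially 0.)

Residual capacity of (7,4): 15

after path 1 (8→7→12, push 17): res(7,4)=0
after path 2 (8→4→7→3→12, push 21): res(7,4)=21
after path 3 (8→4→1→12, push 1): res(7,4)=21
after path 4 (8→7→3→12, push 4): res(7,4)=21
after path 5 (8→7→4→1→3→12, push 3): res(7,4)=18
after path 6 (8→7→4→1→6→12, push 2): res(7,4)=16
after path 7 (8→7→4→0→1→6→12, push 1): res(7,4)=15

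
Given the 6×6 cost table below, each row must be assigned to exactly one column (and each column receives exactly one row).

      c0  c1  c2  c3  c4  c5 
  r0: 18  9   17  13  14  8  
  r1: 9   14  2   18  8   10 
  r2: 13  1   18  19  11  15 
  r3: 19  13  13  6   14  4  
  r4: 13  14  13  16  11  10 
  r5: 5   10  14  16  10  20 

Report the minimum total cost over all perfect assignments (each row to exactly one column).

optimal assignment: row0→col5 (cost 8), row1→col2 (cost 2), row2→col1 (cost 1), row3→col3 (cost 6), row4→col4 (cost 11), row5→col0 (cost 5)
total = 8 + 2 + 1 + 6 + 11 + 5 = 33

Minimum assignment cost: 33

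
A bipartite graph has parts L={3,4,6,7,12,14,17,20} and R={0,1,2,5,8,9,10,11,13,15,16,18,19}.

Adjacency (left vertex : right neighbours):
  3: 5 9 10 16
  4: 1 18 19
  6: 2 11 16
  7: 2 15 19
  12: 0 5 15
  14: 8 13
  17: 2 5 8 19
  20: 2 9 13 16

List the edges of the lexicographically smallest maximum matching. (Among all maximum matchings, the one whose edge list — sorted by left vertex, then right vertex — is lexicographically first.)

Lex-smallest maximum matching: {(3,5), (4,1), (6,2), (7,15), (12,0), (14,8), (17,19), (20,9)}

|M| = 8 (so the lex-smallest maximum matching has 8 edges)
process left vertices in ascending order; for each, take the smallest-labelled available neighbour that still permits 8 edges overall, or leave it unmatched if none does
lex-smallest matching: {3-5, 4-1, 6-2, 7-15, 12-0, 14-8, 17-19, 20-9}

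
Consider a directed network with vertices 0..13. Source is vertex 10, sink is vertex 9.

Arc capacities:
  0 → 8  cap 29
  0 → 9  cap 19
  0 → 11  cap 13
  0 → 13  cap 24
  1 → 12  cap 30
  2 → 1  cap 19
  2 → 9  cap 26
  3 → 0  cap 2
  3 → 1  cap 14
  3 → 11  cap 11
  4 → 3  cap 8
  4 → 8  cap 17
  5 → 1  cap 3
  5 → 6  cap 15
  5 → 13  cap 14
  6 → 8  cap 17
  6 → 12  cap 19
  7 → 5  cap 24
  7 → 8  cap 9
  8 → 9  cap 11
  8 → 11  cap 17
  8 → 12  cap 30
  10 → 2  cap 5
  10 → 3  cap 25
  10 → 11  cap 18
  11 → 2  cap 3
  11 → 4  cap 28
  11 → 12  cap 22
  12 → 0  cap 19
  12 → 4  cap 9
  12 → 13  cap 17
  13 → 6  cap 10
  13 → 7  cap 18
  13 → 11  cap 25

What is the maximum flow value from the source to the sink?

Maximum flow value: 38

augment #1: 10→2→9 bottleneck 5, total now 5
augment #2: 10→3→0→9 bottleneck 2, total now 7
augment #3: 10→11→2→9 bottleneck 3, total now 10
augment #4: 10→11→4→8→9 bottleneck 11, total now 21
augment #5: 10→11→12→0→9 bottleneck 4, total now 25
augment #6: 10→3→1→12→0→9 bottleneck 13, total now 38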